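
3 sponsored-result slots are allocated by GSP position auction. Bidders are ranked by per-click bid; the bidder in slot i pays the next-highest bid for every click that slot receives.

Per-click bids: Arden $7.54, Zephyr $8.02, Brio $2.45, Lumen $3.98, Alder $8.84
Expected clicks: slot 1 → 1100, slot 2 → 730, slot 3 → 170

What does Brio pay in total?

Brio pays $0.00

Ranked by bid: $8.84 (Alder) > $8.02 (Zephyr) > $7.54 (Arden) > $3.98 (Lumen) > …
Brio ranks below slot 3 → no slot, pays nothing.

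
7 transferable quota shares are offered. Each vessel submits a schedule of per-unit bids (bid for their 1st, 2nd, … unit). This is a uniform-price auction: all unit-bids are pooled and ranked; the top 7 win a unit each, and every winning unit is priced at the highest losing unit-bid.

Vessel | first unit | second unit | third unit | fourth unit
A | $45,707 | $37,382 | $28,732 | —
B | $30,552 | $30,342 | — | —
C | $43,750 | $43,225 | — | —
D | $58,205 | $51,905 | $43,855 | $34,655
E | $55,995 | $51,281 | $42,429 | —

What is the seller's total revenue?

Merging the schedules and taking the best 7: 58,205 (D-1), 55,995 (E-1), 51,905 (D-2), 51,281 (E-2), 45,707 (A-1), 43,855 (D-3), 43,750 (C-1)
Highest rejected unit-bid = $43,225.
Allocation: A 1, C 1, D 3, E 2. Every unit priced at $43,225.
Revenue = 7 × 43,225 = $302,575.

Total revenue: $302,575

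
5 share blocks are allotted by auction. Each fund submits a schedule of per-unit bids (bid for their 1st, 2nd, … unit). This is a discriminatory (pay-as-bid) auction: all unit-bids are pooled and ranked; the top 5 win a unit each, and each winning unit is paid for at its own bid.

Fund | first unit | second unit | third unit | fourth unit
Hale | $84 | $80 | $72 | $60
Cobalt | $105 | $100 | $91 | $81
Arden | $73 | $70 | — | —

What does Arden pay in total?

Merging the schedules and taking the best 5: 105 (Cobalt-1), 100 (Cobalt-2), 91 (Cobalt-3), 84 (Hale-1), 81 (Cobalt-4)
Next rejected bid: $80 (not a price — pay-as-bid).
Arden wins no units.

Arden pays $0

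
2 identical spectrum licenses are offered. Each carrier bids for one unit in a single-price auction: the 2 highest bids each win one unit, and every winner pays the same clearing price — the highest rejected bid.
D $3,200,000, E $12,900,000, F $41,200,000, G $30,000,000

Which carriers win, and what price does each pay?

F, G; each pays $12,900,000

Ordering the bids: 41,200,000 (F), 30,000,000 (G), 12,900,000 (E), 3,200,000 (D)
The 2 highest are F, G.
First losing bid is E's $12,900,000, which sets the uniform price.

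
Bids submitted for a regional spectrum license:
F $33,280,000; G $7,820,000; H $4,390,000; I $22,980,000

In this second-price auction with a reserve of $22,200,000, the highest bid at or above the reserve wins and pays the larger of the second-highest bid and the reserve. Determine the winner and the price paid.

Bids in order: 33,280,000 (F) > 22,980,000 (I) > 7,820,000 (G) > 4,390,000 (H)
Highest eligible bid: F at $33,280,000.
max(second-highest $22,980,000, reserve $22,200,000) = $22,980,000; the reserve does not bind.

F pays $22,980,000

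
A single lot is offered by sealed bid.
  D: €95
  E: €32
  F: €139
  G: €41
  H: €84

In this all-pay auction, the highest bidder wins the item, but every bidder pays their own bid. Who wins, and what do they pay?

F pays €139

Bids ranked: 139 (F) > 95 (D) > 84 (H) > 41 (G) > 32 (E)
F wins with the top bid; all bids are sunk regardless.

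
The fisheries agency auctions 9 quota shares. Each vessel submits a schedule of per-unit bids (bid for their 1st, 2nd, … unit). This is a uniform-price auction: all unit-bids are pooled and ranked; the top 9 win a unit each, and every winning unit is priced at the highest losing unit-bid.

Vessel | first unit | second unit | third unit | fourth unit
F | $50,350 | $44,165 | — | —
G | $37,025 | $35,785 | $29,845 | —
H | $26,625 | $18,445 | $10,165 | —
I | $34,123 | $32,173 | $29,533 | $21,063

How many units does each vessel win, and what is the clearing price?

All unit-bids, highest first — top 9: 50,350 (F-1), 44,165 (F-2), 37,025 (G-1), 35,785 (G-2), 34,123 (I-1), 32,173 (I-2), 29,845 (G-3), 29,533 (I-3), 26,625 (H-1)
The (k+1)-th unit-bid is $21,063.
Allocation: F 2, G 3, H 1, I 3.

F 2, G 3, H 1, I 3; clearing price $21,063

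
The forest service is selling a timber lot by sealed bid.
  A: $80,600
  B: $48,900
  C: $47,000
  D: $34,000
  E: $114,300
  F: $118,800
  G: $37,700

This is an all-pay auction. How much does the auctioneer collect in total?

Total revenue: $481,300

Bids in order: 118,800 (F) > 114,300 (E) > 80,600 (A) > 48,900 (B) > 47,000 (C) > 37,700 (G) > …
F wins with the top bid; all bids are sunk regardless.
Every bidder forfeits their bid regardless of winning.
Revenue = 80,600 + 48,900 + 47,000 + 34,000 + 114,300 + 118,800 + 37,700 = $481,300.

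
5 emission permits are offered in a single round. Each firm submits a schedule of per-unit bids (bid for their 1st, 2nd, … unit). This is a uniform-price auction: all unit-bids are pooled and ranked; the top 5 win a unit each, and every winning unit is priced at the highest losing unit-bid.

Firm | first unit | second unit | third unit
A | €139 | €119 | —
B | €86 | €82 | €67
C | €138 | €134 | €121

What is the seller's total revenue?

Total revenue: €430

Pooled unit-bids ranked (top 5): 139 (A-1), 138 (C-1), 134 (C-2), 121 (C-3), 119 (A-2)
Highest rejected unit-bid = €86.
Allocation: A 2, C 3. Every unit priced at €86.
Revenue = 5 × 86 = €430.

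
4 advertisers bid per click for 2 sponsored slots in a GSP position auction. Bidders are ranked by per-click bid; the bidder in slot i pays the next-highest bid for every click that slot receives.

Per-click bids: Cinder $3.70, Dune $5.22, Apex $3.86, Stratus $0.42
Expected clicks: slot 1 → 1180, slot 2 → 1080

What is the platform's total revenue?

Per-click bids in order: $5.22 (Dune) > $3.86 (Apex) > $3.70 (Cinder) > …
Slot 1: Dune pays $3.86 × 1180 = $4554.80
Slot 2: Apex pays $3.70 × 1080 = $3996.00
Total = $8550.80

Total revenue: $8550.80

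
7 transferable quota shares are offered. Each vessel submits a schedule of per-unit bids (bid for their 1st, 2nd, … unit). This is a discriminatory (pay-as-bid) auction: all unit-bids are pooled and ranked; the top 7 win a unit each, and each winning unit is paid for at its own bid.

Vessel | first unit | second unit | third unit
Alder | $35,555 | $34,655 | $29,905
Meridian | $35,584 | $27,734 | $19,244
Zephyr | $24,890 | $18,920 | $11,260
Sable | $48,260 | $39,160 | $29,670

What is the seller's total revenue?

Merging the schedules and taking the best 7: 48,260 (Sable-1), 39,160 (Sable-2), 35,584 (Meridian-1), 35,555 (Alder-1), 34,655 (Alder-2), 29,905 (Alder-3), 29,670 (Sable-3)
Next rejected bid: $27,734 (not a price — pay-as-bid).
Each winning unit pays its own bid.
Revenue = 48,260 + 39,160 + 35,584 + 35,555 + 34,655 + 29,905 + 29,670 = $252,789.

Total revenue: $252,789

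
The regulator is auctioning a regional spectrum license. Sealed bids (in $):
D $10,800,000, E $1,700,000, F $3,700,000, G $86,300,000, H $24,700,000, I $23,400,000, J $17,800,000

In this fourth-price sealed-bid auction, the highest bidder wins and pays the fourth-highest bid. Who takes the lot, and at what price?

Bids ranked: 86,300,000 (G) > 24,700,000 (H) > 23,400,000 (I) > 17,800,000 (J) > 10,800,000 (D) > 3,700,000 (F) > …
G is highest; pays the fourth-highest bid, $17,800,000.

G pays $17,800,000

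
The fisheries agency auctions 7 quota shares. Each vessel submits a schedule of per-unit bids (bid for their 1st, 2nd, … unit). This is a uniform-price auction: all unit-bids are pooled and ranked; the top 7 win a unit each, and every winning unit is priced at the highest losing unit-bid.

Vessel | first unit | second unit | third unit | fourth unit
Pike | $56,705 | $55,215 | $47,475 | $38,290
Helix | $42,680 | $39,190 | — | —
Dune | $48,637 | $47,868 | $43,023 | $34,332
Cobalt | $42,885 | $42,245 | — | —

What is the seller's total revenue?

Total revenue: $298,760

All unit-bids, highest first — top 7: 56,705 (Pike-1), 55,215 (Pike-2), 48,637 (Dune-1), 47,868 (Dune-2), 47,475 (Pike-3), 43,023 (Dune-3), 42,885 (Cobalt-1)
The (k+1)-th unit-bid is $42,680.
Allocation: Cobalt 1, Dune 3, Pike 3. Every unit priced at $42,680.
Revenue = 7 × 42,680 = $298,760.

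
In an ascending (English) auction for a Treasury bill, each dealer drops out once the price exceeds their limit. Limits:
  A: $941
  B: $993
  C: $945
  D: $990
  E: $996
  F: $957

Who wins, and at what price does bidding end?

Limits in order: 996 (E) > 993 (B) > 990 (D) > 957 (F) > 945 (C) > 941 (A)
Bidding ends when B exits at $993; E takes it.

E wins at $993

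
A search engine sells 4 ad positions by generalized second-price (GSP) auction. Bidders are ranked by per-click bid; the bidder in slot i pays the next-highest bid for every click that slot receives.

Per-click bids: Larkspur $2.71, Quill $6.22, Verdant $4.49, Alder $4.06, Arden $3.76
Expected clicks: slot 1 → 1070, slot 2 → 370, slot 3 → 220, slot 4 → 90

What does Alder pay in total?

Per-click bids in order: $6.22 (Quill) > $4.49 (Verdant) > $4.06 (Alder) > $3.76 (Arden) > $2.71 (Larkspur)
Alder holds slot 3 → pays next bid $3.76 × 220 clicks = $827.20.

Alder pays $827.20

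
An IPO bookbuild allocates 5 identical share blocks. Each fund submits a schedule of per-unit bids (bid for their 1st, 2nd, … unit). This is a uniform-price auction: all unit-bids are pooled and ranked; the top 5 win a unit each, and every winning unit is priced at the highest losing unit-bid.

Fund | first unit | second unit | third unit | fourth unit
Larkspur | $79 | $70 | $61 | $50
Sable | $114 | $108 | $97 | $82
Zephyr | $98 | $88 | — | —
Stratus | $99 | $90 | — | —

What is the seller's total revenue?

Total revenue: $450

Merging the schedules and taking the best 5: 114 (Sable-1), 108 (Sable-2), 99 (Stratus-1), 98 (Zephyr-1), 97 (Sable-3)
First bid not allocated: $90.
Allocation: Sable 3, Stratus 1, Zephyr 1. Every unit priced at $90.
Revenue = 5 × 90 = $450.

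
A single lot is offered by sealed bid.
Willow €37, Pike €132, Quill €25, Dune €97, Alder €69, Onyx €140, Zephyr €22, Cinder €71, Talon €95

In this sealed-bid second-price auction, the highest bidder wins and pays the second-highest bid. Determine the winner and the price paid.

Sorting bids: 140 (Onyx) > 132 (Pike) > 97 (Dune) > 95 (Talon) > 71 (Cinder) > 69 (Alder) > …
Onyx wins with the highest bid; price is set by the runner-up at €132.

Onyx pays €132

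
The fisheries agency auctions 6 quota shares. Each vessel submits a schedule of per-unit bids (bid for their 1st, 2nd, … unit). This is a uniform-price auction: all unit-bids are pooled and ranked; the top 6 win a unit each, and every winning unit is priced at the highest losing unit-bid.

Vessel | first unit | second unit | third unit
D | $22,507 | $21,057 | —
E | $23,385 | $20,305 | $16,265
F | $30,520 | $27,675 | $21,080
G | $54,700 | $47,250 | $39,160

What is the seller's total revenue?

Total revenue: $135,042

All unit-bids, highest first — top 6: 54,700 (G-1), 47,250 (G-2), 39,160 (G-3), 30,520 (F-1), 27,675 (F-2), 23,385 (E-1)
Highest rejected unit-bid = $22,507.
Allocation: E 1, F 2, G 3. Every unit priced at $22,507.
Revenue = 6 × 22,507 = $135,042.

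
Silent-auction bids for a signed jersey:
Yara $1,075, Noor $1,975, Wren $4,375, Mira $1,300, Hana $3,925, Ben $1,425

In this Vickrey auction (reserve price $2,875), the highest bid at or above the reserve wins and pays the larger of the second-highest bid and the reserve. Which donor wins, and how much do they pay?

Sorting bids: 4,375 (Wren) > 3,925 (Hana) > 1,975 (Noor) > 1,425 (Ben) > 1,300 (Mira) > 1,075 (Yara)
Highest eligible bid: Wren at $4,375.
max(second-highest $3,925, reserve $2,875) = $3,925; the reserve does not bind.

Wren pays $3,925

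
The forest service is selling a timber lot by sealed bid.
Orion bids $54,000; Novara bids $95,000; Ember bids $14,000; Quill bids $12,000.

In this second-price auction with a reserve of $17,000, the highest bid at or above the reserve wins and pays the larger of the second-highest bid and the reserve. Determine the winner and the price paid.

Novara pays $54,000

Second-price auction with a reserve of $17,000: the highest bid at or above the reserve wins and pays the larger of the second-highest bid and the reserve.
Bids ranked: 95,000 (Novara) > 54,000 (Orion) > 14,000 (Ember) > 12,000 (Quill)
Highest eligible bid: Novara at $95,000.
Second-highest bid $54,000 exceeds the reserve $17,000 → payment $54,000.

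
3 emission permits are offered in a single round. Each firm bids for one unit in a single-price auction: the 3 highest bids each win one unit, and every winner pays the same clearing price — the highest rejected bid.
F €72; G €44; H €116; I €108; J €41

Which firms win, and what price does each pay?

Sorting: 116 (H), 108 (I), 72 (F), 44 (G), 41 (J)
Winners (3 units): H, I, F.
First losing bid is G's €44, which sets the uniform price.

H, I, F; each pays €44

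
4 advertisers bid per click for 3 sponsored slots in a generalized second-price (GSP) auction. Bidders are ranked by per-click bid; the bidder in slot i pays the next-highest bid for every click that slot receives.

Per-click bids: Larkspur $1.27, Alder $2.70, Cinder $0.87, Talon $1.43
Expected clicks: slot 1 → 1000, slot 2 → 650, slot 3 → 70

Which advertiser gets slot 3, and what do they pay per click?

Larkspur; $0.87 per click

Sorting advertisers: $2.70 (Alder) > $1.43 (Talon) > $1.27 (Larkspur) > $0.87 (Cinder)
Slot 3 goes to the third-ranked bidder, Larkspur, who pays the next bid down: $0.87/click.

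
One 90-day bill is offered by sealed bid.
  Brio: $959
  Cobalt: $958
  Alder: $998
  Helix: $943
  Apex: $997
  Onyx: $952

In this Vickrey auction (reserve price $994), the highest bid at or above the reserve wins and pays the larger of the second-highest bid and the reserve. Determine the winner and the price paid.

Alder pays $997

Bids in order: 998 (Alder) > 997 (Apex) > 959 (Brio) > 958 (Cobalt) > 952 (Onyx) > 943 (Helix)
Highest eligible bid: Alder at $998.
max(second-highest $997, reserve $994) = $997; the reserve does not bind.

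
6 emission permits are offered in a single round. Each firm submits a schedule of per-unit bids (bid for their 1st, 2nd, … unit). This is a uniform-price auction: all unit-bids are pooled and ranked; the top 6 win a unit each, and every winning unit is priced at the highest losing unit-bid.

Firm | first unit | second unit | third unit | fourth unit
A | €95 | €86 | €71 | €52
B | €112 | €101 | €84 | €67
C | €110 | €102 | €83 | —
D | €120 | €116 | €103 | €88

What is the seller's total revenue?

Total revenue: €606

Pooled unit-bids ranked (top 6): 120 (D-1), 116 (D-2), 112 (B-1), 110 (C-1), 103 (D-3), 102 (C-2)
First bid not allocated: €101.
Allocation: B 1, C 2, D 3. Every unit priced at €101.
Revenue = 6 × 101 = €606.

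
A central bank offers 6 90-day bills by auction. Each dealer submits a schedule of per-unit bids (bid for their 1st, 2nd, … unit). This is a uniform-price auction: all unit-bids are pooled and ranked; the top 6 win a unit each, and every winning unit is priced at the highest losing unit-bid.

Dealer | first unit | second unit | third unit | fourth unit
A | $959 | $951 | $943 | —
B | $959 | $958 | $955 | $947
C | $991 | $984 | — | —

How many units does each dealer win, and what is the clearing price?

All unit-bids, highest first — top 6: 991 (C-1), 984 (C-2), 959 (A-1), 959 (B-1), 958 (B-2), 955 (B-3)
The (k+1)-th unit-bid is $951.
Allocation: A 1, B 3, C 2.

A 1, B 3, C 2; clearing price $951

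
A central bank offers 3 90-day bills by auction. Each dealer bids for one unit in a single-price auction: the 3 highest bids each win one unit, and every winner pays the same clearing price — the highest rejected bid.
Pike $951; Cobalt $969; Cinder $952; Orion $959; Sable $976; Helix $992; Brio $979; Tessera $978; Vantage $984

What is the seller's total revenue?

Sorting: 992 (Helix), 984 (Vantage), 979 (Brio), 978 (Tessera), 976 (Sable), …
The 3 highest are Helix, Vantage, Brio.
First losing bid is Tessera's $978, which sets the uniform price.
Total revenue = 3 × $978 = $2,934.

Total revenue: $2,934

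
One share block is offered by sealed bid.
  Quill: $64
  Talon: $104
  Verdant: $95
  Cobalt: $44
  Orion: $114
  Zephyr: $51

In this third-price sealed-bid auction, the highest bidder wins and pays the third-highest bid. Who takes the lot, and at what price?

Rule: the highest bidder wins and pays the third-highest bid.
Bids ranked: 114 (Orion) > 104 (Talon) > 95 (Verdant) > 64 (Quill) > 51 (Zephyr) > 44 (Cobalt)
Orion wins; payment is bid #3 in the ranking = $95.

Orion pays $95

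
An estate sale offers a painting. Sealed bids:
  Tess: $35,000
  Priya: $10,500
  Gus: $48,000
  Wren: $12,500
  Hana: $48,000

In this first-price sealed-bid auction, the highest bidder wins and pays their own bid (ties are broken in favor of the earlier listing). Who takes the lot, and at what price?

Bids in order: 48,000 (Gus) > 48,000 (Hana) > 35,000 (Tess) > 12,500 (Wren) > 10,500 (Priya)
Gus and Hana tie at $48,000; tie-break gives it to Gus.
Gus is highest → pays own bid, $48,000.

Gus pays $48,000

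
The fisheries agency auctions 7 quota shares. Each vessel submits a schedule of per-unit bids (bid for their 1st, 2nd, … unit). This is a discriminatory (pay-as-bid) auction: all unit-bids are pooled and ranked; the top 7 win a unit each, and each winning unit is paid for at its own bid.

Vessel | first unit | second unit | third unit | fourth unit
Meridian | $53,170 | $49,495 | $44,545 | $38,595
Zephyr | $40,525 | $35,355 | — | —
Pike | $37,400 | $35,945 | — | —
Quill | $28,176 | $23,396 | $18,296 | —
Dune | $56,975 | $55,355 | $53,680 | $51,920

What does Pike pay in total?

Pooled unit-bids ranked (top 7): 56,975 (Dune-1), 55,355 (Dune-2), 53,680 (Dune-3), 53,170 (Meridian-1), 51,920 (Dune-4), 49,495 (Meridian-2), 44,545 (Meridian-3)
Next rejected bid: $40,525 (not a price — pay-as-bid).
Pike wins no units.

Pike pays $0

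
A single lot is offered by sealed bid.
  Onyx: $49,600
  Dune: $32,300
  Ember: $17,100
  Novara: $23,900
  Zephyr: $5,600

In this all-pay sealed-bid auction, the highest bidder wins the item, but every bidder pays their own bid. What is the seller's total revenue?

Bids ranked: 49,600 (Onyx) > 32,300 (Dune) > 23,900 (Novara) > 17,100 (Ember) > 5,600 (Zephyr)
Onyx wins with the top bid; all bids are sunk regardless.
Every bidder forfeits their bid regardless of winning.
Revenue = 49,600 + 32,300 + 17,100 + 23,900 + 5,600 = $128,500.

Total revenue: $128,500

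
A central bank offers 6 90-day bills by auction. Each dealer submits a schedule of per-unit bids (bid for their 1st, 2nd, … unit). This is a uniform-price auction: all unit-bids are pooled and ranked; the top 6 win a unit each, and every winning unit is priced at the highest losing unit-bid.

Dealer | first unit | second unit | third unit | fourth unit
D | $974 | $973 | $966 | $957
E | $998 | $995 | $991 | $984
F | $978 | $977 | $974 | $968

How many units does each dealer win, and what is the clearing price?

Merging the schedules and taking the best 6: 998 (E-1), 995 (E-2), 991 (E-3), 984 (E-4), 978 (F-1), 977 (F-2)
Highest rejected unit-bid = $974.
Allocation: E 4, F 2.

E 4, F 2; clearing price $974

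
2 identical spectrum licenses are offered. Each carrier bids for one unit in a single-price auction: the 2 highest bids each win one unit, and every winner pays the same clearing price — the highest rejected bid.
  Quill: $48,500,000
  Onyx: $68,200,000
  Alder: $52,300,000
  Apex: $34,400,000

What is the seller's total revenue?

Ordering the bids: 68,200,000 (Onyx), 52,300,000 (Alder), 48,500,000 (Quill), 34,400,000 (Apex)
Winners (2 units): Onyx, Alder.
Highest unsuccessful bid: $48,500,000 → clearing price.
Total revenue = 2 × $48,500,000 = $97,000,000.

Total revenue: $97,000,000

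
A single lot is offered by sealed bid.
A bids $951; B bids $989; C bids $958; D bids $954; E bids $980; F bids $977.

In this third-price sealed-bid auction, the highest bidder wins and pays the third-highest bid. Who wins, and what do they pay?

B pays $977

Rule: the highest bidder wins and pays the third-highest bid.
Bids in order: 989 (B) > 980 (E) > 977 (F) > 958 (C) > 954 (D) > 951 (A)
B is highest; pays the third-highest bid, $977.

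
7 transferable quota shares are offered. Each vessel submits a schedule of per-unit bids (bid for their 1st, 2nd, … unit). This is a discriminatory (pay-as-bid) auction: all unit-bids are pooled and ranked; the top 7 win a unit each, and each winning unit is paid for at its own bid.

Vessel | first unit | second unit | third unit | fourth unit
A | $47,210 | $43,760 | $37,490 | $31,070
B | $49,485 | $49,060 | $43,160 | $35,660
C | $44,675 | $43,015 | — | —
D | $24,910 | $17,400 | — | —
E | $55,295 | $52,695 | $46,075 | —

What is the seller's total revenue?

Merging the schedules and taking the best 7: 55,295 (E-1), 52,695 (E-2), 49,485 (B-1), 49,060 (B-2), 47,210 (A-1), 46,075 (E-3), 44,675 (C-1)
Next rejected bid: $43,760 (not a price — pay-as-bid).
Each winning unit pays its own bid.
Revenue = 55,295 + 52,695 + 49,485 + 49,060 + 47,210 + 46,075 + 44,675 = $344,495.

Total revenue: $344,495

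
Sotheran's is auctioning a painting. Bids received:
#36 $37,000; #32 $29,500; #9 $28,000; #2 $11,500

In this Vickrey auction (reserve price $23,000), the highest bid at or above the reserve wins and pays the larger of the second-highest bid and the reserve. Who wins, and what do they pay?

Rule: the highest bid at or above the reserve wins and pays the larger of the second-highest bid and the reserve.
Bids ranked: 37,000 (#36) > 29,500 (#32) > 28,000 (#9) > 11,500 (#2)
Highest eligible bid: #36 at $37,000.
Second-highest bid $29,500 exceeds the reserve $23,000 → payment $29,500.

#36 pays $29,500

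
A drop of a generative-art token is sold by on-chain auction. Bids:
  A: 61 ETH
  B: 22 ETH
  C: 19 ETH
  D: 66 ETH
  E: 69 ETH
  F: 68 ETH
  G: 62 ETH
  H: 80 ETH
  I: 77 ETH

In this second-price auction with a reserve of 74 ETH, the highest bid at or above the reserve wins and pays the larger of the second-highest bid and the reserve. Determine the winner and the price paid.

H pays 77 ETH

Bids ranked: 80 (H) > 77 (I) > 69 (E) > 68 (F) > 66 (D) > 62 (G) > …
Highest eligible bid: H at 80 ETH.
Second-highest bid 77 ETH exceeds the reserve 74 ETH → payment 77 ETH.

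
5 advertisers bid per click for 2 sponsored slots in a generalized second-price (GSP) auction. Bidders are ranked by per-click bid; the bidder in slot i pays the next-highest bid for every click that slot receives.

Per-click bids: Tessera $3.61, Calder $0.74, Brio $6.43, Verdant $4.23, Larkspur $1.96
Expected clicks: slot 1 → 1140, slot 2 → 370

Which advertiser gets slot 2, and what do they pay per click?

Ranked by bid: $6.43 (Brio) > $4.23 (Verdant) > $3.61 (Tessera) > …
Slot 2 goes to the second-ranked bidder, Verdant, who pays the next bid down: $3.61/click.

Verdant; $3.61 per click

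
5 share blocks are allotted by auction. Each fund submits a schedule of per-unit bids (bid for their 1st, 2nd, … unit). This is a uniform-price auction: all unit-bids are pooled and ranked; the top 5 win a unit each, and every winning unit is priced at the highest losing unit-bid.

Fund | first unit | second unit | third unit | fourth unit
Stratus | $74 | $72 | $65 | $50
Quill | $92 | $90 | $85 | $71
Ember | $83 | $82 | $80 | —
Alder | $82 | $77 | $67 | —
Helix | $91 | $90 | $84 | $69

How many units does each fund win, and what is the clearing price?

Pooled unit-bids ranked (top 5): 92 (Quill-1), 91 (Helix-1), 90 (Quill-2), 90 (Helix-2), 85 (Quill-3)
Highest rejected unit-bid = $84.
Allocation: Helix 2, Quill 3.

Helix 2, Quill 3; clearing price $84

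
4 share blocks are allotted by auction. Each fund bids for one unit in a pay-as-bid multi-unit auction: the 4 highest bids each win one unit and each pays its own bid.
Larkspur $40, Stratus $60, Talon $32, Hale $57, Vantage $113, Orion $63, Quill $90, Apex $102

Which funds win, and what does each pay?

Vantage $113, Apex $102, Quill $90, Orion $63

Sorting: 113 (Vantage), 102 (Apex), 90 (Quill), 63 (Orion), 60 (Stratus), 57 (Hale), …
Winners (4 units): Vantage, Apex, Quill, Orion.
Each winner pays its own bid: Vantage $113, Apex $102, Quill $90, Orion $63.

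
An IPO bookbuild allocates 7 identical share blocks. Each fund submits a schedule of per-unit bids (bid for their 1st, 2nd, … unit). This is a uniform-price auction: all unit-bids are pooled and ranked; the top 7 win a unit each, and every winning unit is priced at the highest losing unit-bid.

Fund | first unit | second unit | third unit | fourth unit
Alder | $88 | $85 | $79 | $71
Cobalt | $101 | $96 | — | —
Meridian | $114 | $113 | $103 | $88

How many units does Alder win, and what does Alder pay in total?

Alder: 1 unit, pays $85

All unit-bids, highest first — top 7: 114 (Meridian-1), 113 (Meridian-2), 103 (Meridian-3), 101 (Cobalt-1), 96 (Cobalt-2), 88 (Alder-1), 88 (Meridian-4)
Highest rejected unit-bid = $85.
Alder wins 1 unit(s) at $85 each.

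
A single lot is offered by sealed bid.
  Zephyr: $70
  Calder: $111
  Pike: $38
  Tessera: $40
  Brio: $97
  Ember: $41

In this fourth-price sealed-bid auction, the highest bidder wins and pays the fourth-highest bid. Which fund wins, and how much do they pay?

Calder pays $41

Rule: the highest bidder wins and pays the fourth-highest bid.
Sorting bids: 111 (Calder) > 97 (Brio) > 70 (Zephyr) > 41 (Ember) > 40 (Tessera) > 38 (Pike)
Calder wins; payment is bid #4 in the ranking = $41.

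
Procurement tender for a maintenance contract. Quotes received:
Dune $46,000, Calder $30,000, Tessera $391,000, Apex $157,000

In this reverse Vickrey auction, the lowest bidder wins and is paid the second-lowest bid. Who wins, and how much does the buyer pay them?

Calder is paid $46,000

Sorting bids: 30,000 (Calder) < 46,000 (Dune) < 157,000 (Apex) < 391,000 (Tessera)
Second-price: Calder is paid Dune's bid of $46,000.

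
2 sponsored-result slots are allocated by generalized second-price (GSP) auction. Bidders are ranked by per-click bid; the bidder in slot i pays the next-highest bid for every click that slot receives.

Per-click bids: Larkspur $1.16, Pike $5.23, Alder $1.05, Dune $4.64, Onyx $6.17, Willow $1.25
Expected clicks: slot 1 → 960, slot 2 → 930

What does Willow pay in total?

Willow pays $0.00

Per-click bids in order: $6.17 (Onyx) > $5.23 (Pike) > $4.64 (Dune) > …
Willow ranks below slot 2 → no slot, pays nothing.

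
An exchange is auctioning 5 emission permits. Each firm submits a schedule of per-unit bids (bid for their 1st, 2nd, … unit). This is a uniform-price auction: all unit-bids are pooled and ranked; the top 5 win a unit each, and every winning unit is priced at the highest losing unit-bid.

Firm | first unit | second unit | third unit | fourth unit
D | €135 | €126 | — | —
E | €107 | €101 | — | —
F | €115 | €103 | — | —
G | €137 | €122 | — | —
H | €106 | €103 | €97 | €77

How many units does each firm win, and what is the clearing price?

D 2, F 1, G 2; clearing price €107

All unit-bids, highest first — top 5: 137 (G-1), 135 (D-1), 126 (D-2), 122 (G-2), 115 (F-1)
The (k+1)-th unit-bid is €107.
Allocation: D 2, F 1, G 2.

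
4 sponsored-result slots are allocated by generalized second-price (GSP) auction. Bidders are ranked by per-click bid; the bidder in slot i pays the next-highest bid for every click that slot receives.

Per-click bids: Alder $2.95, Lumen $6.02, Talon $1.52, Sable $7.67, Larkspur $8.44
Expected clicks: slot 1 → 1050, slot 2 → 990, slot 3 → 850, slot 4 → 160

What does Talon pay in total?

Per-click bids in order: $8.44 (Larkspur) > $7.67 (Sable) > $6.02 (Lumen) > $2.95 (Alder) > $1.52 (Talon)
Talon ranks below slot 4 → no slot, pays nothing.

Talon pays $0.00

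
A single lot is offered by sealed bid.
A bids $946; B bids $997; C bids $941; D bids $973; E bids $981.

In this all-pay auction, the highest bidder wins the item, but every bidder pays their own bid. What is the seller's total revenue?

All-pay auction: the highest bidder wins the item, but every bidder pays their own bid.
Sorting bids: 997 (B) > 981 (E) > 973 (D) > 946 (A) > 941 (C)
Every bidder forfeits their bid regardless of winning.
Revenue = 946 + 997 + 941 + 973 + 981 = $4,838.

Total revenue: $4,838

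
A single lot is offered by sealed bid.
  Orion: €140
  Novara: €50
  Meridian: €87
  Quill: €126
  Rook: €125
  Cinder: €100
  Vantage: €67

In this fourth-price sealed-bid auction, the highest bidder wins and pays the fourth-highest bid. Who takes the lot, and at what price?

Orion pays €100

Rule: the highest bidder wins and pays the fourth-highest bid.
Bids in order: 140 (Orion) > 126 (Quill) > 125 (Rook) > 100 (Cinder) > 87 (Meridian) > 67 (Vantage) > …
Orion is highest; pays the fourth-highest bid, €100.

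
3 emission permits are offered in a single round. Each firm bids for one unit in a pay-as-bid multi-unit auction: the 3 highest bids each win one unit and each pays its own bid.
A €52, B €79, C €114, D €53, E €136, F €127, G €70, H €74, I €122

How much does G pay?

G pays €0

Sorting: 136 (E), 127 (F), 122 (I), 114 (C), 79 (B), …
Top 3: E, F, I.
G does not win → €0.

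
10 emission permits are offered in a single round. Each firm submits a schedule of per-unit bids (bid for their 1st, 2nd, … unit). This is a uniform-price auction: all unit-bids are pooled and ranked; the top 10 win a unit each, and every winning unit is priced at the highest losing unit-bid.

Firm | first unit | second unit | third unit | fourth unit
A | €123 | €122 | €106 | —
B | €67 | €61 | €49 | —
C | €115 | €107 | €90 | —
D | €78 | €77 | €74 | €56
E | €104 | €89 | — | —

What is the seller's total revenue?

Total revenue: €740

Pooled unit-bids ranked (top 10): 123 (A-1), 122 (A-2), 115 (C-1), 107 (C-2), 106 (A-3), 104 (E-1), 90 (C-3), 89 (E-2), 78 (D-1), 77 (D-2)
First bid not allocated: €74.
Allocation: A 3, C 3, D 2, E 2. Every unit priced at €74.
Revenue = 10 × 74 = €740.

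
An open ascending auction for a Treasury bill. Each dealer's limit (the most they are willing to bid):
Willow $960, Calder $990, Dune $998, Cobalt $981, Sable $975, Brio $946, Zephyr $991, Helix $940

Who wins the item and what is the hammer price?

Dune wins at $991

Ascending (English) auction: the price rises until one bidder remains; the winner pays the price at which the last rival dropped out.
Limits ranked: 998 (Dune) > 991 (Zephyr) > 990 (Calder) > 981 (Cobalt) > 975 (Sable) > 960 (Willow) > …
Zephyr is the last rival to drop out, at $991; Dune remains and wins at that price.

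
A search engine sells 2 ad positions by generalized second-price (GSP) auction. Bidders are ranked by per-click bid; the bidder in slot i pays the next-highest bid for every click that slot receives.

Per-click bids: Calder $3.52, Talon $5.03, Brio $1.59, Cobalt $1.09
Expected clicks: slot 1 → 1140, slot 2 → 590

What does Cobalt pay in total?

Sorting advertisers: $5.03 (Talon) > $3.52 (Calder) > $1.59 (Brio) > …
Cobalt ranks below slot 2 → no slot, pays nothing.

Cobalt pays $0.00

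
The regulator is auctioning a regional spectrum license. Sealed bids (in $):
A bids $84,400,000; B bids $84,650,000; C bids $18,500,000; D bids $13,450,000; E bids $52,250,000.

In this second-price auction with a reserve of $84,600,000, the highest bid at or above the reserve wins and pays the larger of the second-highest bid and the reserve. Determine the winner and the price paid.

Second-price auction with a reserve of $84,600,000: the highest bid at or above the reserve wins and pays the larger of the second-highest bid and the reserve.
Sorting bids: 84,650,000 (B) > 84,400,000 (A) > 52,250,000 (E) > 18,500,000 (C) > 13,450,000 (D)
Highest eligible bid: B at $84,650,000.
Second-highest bid $84,400,000 is below the reserve $84,600,000, so the reserve binds → payment $84,600,000.

B pays $84,600,000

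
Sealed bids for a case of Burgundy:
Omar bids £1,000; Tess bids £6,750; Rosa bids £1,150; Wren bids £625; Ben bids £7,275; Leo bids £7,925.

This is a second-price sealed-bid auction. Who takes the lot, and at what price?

Bids ranked: 7,925 (Leo) > 7,275 (Ben) > 6,750 (Tess) > 1,150 (Rosa) > 1,000 (Omar) > 625 (Wren)
Leo wins with the highest bid; price is set by the runner-up at £7,275.

Leo pays £7,275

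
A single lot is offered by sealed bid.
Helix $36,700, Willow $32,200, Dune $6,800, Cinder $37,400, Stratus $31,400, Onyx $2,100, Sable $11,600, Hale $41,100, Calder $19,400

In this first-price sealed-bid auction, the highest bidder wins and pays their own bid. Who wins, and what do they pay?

Hale pays $41,100

Rule: the highest bidder wins and pays their own bid.
Bids ranked: 41,100 (Hale) > 37,400 (Cinder) > 36,700 (Helix) > 32,200 (Willow) > 31,400 (Stratus) > 19,400 (Calder) > …
Hale is highest → pays own bid, $41,100.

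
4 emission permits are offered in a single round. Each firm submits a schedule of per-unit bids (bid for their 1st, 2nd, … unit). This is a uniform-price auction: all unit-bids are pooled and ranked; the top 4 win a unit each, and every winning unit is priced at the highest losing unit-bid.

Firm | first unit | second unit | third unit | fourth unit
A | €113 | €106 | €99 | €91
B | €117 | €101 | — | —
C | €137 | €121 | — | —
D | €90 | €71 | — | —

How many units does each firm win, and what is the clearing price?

Pooled unit-bids ranked (top 4): 137 (C-1), 121 (C-2), 117 (B-1), 113 (A-1)
First bid not allocated: €106.
Allocation: A 1, B 1, C 2.

A 1, B 1, C 2; clearing price €106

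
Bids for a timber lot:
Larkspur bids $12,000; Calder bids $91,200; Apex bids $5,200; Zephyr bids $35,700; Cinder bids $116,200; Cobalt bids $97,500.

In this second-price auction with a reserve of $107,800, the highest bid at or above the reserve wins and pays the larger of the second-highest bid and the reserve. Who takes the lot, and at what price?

Cinder pays $107,800

Second-price auction with a reserve of $107,800: the highest bid at or above the reserve wins and pays the larger of the second-highest bid and the reserve.
Sorting bids: 116,200 (Cinder) > 97,500 (Cobalt) > 91,200 (Calder) > 35,700 (Zephyr) > 12,000 (Larkspur) > 5,200 (Apex)
Cinder has the top bid at or above the reserve ($116,200).
max(second-highest $97,500, reserve $107,800) = $107,800.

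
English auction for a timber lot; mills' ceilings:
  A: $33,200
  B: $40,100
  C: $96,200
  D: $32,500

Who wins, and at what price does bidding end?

Sorting limits: 96,200 (C) > 40,100 (B) > 33,200 (A) > 32,500 (D)
Bidding ends when B exits at $40,100; C takes it.

C wins at $40,100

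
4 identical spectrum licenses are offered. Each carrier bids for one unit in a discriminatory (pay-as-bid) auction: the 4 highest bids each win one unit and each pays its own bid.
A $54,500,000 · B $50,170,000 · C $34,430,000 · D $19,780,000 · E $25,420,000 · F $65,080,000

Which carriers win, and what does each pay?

Sorting: 65,080,000 (F), 54,500,000 (A), 50,170,000 (B), 34,430,000 (C), 25,420,000 (E), 19,780,000 (D)
The 4 highest are F, A, B, C.
Each winner pays its own bid: F $65,080,000, A $54,500,000, B $50,170,000, C $34,430,000.

F $65,080,000, A $54,500,000, B $50,170,000, C $34,430,000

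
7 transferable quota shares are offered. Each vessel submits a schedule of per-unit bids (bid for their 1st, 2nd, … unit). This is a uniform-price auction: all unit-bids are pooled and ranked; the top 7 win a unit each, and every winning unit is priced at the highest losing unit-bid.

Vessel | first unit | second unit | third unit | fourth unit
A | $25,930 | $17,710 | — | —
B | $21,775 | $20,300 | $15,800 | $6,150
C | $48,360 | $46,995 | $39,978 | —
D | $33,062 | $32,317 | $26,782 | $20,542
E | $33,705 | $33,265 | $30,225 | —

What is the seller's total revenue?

Total revenue: $211,575

All unit-bids, highest first — top 7: 48,360 (C-1), 46,995 (C-2), 39,978 (C-3), 33,705 (E-1), 33,265 (E-2), 33,062 (D-1), 32,317 (D-2)
First bid not allocated: $30,225.
Allocation: C 3, D 2, E 2. Every unit priced at $30,225.
Revenue = 7 × 30,225 = $211,575.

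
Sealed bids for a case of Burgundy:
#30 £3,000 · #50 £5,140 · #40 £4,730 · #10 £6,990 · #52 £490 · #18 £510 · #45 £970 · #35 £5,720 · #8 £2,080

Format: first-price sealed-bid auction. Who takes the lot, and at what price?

#10 pays £6,990

First-price sealed-bid auction: the highest bidder wins and pays their own bid.
Sorting bids: 6,990 (#10) > 5,720 (#35) > 5,140 (#50) > 4,730 (#40) > 3,000 (#30) > 2,080 (#8) > …
#10 is highest → pays own bid, £6,990.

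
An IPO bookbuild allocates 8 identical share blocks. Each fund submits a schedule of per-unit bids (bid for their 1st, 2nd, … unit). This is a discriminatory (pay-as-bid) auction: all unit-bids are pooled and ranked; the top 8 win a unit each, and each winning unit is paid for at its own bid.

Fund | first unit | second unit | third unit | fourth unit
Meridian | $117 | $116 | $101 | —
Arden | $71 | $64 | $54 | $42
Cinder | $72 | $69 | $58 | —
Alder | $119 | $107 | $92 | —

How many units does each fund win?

All unit-bids, highest first — top 8: 119 (Alder-1), 117 (Meridian-1), 116 (Meridian-2), 107 (Alder-2), 101 (Meridian-3), 92 (Alder-3), 72 (Cinder-1), 71 (Arden-1)
Next rejected bid: $69 (not a price — pay-as-bid).
Allocation: Alder 3, Arden 1, Cinder 1, Meridian 3.

Alder 3, Arden 1, Cinder 1, Meridian 3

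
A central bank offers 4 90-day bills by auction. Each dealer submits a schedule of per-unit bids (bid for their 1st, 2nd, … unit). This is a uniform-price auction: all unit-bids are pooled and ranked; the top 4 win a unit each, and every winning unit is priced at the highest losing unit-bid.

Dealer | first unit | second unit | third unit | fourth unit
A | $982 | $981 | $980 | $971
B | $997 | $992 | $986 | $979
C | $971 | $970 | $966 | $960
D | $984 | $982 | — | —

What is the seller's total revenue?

Total revenue: $3,928

Merging the schedules and taking the best 4: 997 (B-1), 992 (B-2), 986 (B-3), 984 (D-1)
First bid not allocated: $982.
Allocation: B 3, D 1. Every unit priced at $982.
Revenue = 4 × 982 = $3,928.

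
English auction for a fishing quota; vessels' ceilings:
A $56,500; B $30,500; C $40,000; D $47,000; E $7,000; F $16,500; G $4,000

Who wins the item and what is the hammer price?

A wins at $47,000

Rule: the price rises until one bidder remains; the winner pays the price at which the last rival dropped out.
Limits ranked: 56,500 (A) > 47,000 (D) > 40,000 (C) > 30,500 (B) > 16,500 (F) > 7,000 (E) > …
Once the price passes $47,000, only A is left; the hammer falls at D's limit of $47,000.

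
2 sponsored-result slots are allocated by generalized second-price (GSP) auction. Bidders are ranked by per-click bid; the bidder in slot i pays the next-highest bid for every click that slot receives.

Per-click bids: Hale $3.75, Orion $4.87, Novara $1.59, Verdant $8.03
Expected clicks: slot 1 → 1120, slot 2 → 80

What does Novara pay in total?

Novara pays $0.00

Per-click bids in order: $8.03 (Verdant) > $4.87 (Orion) > $3.75 (Hale) > …
Novara ranks below slot 2 → no slot, pays nothing.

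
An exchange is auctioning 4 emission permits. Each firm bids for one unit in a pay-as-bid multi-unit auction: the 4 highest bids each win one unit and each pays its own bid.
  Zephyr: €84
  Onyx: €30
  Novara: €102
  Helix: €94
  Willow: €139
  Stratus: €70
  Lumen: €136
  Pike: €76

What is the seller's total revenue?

Total revenue: €471

Sorting: 139 (Willow), 136 (Lumen), 102 (Novara), 94 (Helix), 84 (Zephyr), 76 (Pike), …
Winners (4 units): Willow, Lumen, Novara, Helix.
Total revenue = 139 + 136 + 102 + 94 = €471.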